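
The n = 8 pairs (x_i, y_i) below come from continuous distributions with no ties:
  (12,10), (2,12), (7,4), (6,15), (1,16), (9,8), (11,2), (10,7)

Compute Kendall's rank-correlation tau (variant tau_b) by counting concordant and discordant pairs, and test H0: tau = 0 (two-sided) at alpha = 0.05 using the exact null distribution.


Step 1: Enumerate the 28 unordered pairs (i,j) with i<j and classify each by sign(x_j-x_i) * sign(y_j-y_i).
  (1,2):dx=-10,dy=+2->D; (1,3):dx=-5,dy=-6->C; (1,4):dx=-6,dy=+5->D; (1,5):dx=-11,dy=+6->D
  (1,6):dx=-3,dy=-2->C; (1,7):dx=-1,dy=-8->C; (1,8):dx=-2,dy=-3->C; (2,3):dx=+5,dy=-8->D
  (2,4):dx=+4,dy=+3->C; (2,5):dx=-1,dy=+4->D; (2,6):dx=+7,dy=-4->D; (2,7):dx=+9,dy=-10->D
  (2,8):dx=+8,dy=-5->D; (3,4):dx=-1,dy=+11->D; (3,5):dx=-6,dy=+12->D; (3,6):dx=+2,dy=+4->C
  (3,7):dx=+4,dy=-2->D; (3,8):dx=+3,dy=+3->C; (4,5):dx=-5,dy=+1->D; (4,6):dx=+3,dy=-7->D
  (4,7):dx=+5,dy=-13->D; (4,8):dx=+4,dy=-8->D; (5,6):dx=+8,dy=-8->D; (5,7):dx=+10,dy=-14->D
  (5,8):dx=+9,dy=-9->D; (6,7):dx=+2,dy=-6->D; (6,8):dx=+1,dy=-1->D; (7,8):dx=-1,dy=+5->D
Step 2: C = 7, D = 21, total pairs = 28.
Step 3: tau = (C - D)/(n(n-1)/2) = (7 - 21)/28 = -0.500000.
Step 4: Exact two-sided p-value (enumerate n! = 40320 permutations of y under H0): p = 0.108681.
Step 5: alpha = 0.05. fail to reject H0.

tau_b = -0.5000 (C=7, D=21), p = 0.108681, fail to reject H0.


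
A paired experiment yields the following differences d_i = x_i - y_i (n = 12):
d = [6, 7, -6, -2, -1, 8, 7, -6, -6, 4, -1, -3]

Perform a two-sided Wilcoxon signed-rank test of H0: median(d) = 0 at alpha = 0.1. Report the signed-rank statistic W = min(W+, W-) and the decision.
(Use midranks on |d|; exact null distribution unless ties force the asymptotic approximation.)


Step 1: Drop any zero differences (none here) and take |d_i|.
|d| = [6, 7, 6, 2, 1, 8, 7, 6, 6, 4, 1, 3]
Step 2: Midrank |d_i| (ties get averaged ranks).
ranks: |6|->7.5, |7|->10.5, |6|->7.5, |2|->3, |1|->1.5, |8|->12, |7|->10.5, |6|->7.5, |6|->7.5, |4|->5, |1|->1.5, |3|->4
Step 3: Attach original signs; sum ranks with positive sign and with negative sign.
W+ = 7.5 + 10.5 + 12 + 10.5 + 5 = 45.5
W- = 7.5 + 3 + 1.5 + 7.5 + 7.5 + 1.5 + 4 = 32.5
(Check: W+ + W- = 78 should equal n(n+1)/2 = 78.)
Step 4: Test statistic W = min(W+, W-) = 32.5.
Step 5: Ties in |d|, so use the tie-corrected normal approximation.
        E[W] = n(n+1)/4 = 12*13/4 = 39.
        Tie groups: |d|=1 (t=2), |d|=6 (t=4), |d|=7 (t=2); sum(t^3 - t) = 72.
        Var[W] = n(n+1)(2n+1)/24 - sum(t^3-t)/48 = 3900/24 - 72/48 = 161.
        z = (W - E[W]) / sqrt(Var[W]) = (32.5 - 39) / 12.6886 = -0.5123.
        Two-sided p = 2*Phi(z) = 0.608461.
Step 6: alpha = 0.1. fail to reject H0.

W+ = 45.5, W- = 32.5, W = min = 32.5, p = 0.608461, fail to reject H0.


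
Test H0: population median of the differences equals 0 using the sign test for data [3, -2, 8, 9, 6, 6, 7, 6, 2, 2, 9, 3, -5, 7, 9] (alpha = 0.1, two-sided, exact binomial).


Step 1: Discard zero differences. Original n = 15; n_eff = number of nonzero differences = 15.
Nonzero differences (with sign): +3, -2, +8, +9, +6, +6, +7, +6, +2, +2, +9, +3, -5, +7, +9
Step 2: Count signs: positive = 13, negative = 2.
Step 3: Under H0: P(positive) = 0.5, so the number of positives S ~ Bin(15, 0.5).
Step 4: Two-sided exact p-value = sum of Bin(15,0.5) probabilities at or below the observed probability = 0.007385.
Step 5: alpha = 0.1. reject H0.

n_eff = 15, pos = 13, neg = 2, p = 0.007385, reject H0.


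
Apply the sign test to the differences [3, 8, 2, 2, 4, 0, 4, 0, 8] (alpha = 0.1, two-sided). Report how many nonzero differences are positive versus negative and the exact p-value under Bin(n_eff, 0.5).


Step 1: Discard zero differences. Original n = 9; n_eff = number of nonzero differences = 7.
Nonzero differences (with sign): +3, +8, +2, +2, +4, +4, +8
Step 2: Count signs: positive = 7, negative = 0.
Step 3: Under H0: P(positive) = 0.5, so the number of positives S ~ Bin(7, 0.5).
Step 4: Two-sided exact p-value = sum of Bin(7,0.5) probabilities at or below the observed probability = 0.015625.
Step 5: alpha = 0.1. reject H0.

n_eff = 7, pos = 7, neg = 0, p = 0.015625, reject H0.


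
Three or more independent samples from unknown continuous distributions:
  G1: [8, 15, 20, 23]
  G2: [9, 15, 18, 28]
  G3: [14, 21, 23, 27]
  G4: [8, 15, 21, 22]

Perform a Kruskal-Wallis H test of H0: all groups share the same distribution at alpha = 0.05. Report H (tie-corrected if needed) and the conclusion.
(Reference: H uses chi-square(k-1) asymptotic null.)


Step 1: Combine all N = 16 observations and assign midranks.
sorted (value, group, rank): (8,G1,1.5), (8,G4,1.5), (9,G2,3), (14,G3,4), (15,G1,6), (15,G2,6), (15,G4,6), (18,G2,8), (20,G1,9), (21,G3,10.5), (21,G4,10.5), (22,G4,12), (23,G1,13.5), (23,G3,13.5), (27,G3,15), (28,G2,16)
Step 2: Sum ranks within each group.
R_1 = 30 (n_1 = 4)
R_2 = 33 (n_2 = 4)
R_3 = 43 (n_3 = 4)
R_4 = 30 (n_4 = 4)
Step 3: H = 12/(N(N+1)) * sum(R_i^2/n_i) - 3(N+1)
     = 12/(16*17) * (30^2/4 + 33^2/4 + 43^2/4 + 30^2/4) - 3*17
     = 0.044118 * 1184.5 - 51
     = 1.257353.
Step 4: Ties present; correction factor C = 1 - 42/(16^3 - 16) = 0.989706. Corrected H = 1.257353 / 0.989706 = 1.270431.
Step 5: Under H0, H ~ chi^2(3); p-value = 0.736166.
Step 6: alpha = 0.05. fail to reject H0.

H = 1.2704, df = 3, p = 0.736166, fail to reject H0.


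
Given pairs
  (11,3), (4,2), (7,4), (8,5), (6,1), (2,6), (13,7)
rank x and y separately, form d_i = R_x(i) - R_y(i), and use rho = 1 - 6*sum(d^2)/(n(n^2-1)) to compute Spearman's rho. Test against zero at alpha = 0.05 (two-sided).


Step 1: Rank x and y separately (midranks; no ties here).
rank(x): 11->6, 4->2, 7->4, 8->5, 6->3, 2->1, 13->7
rank(y): 3->3, 2->2, 4->4, 5->5, 1->1, 6->6, 7->7
Step 2: d_i = R_x(i) - R_y(i); compute d_i^2.
  (6-3)^2=9, (2-2)^2=0, (4-4)^2=0, (5-5)^2=0, (3-1)^2=4, (1-6)^2=25, (7-7)^2=0
sum(d^2) = 38.
Step 3: rho = 1 - 6*38 / (7*(7^2 - 1)) = 1 - 228/336 = 0.321429.
Step 4: Under H0, t = rho * sqrt((n-2)/(1-rho^2)) = 0.7590 ~ t(5).
Step 5: Two-sided p-value from the t-distribution with 5 df = 0.482072.
Step 6: alpha = 0.05. fail to reject H0.

rho = 0.3214, p = 0.482072, fail to reject H0 at alpha = 0.05.


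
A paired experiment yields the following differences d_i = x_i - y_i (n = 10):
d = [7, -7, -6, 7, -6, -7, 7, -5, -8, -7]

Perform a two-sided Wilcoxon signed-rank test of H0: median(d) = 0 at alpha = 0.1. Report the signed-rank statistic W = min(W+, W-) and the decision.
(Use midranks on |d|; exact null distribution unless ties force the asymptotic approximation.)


Step 1: Drop any zero differences (none here) and take |d_i|.
|d| = [7, 7, 6, 7, 6, 7, 7, 5, 8, 7]
Step 2: Midrank |d_i| (ties get averaged ranks).
ranks: |7|->6.5, |7|->6.5, |6|->2.5, |7|->6.5, |6|->2.5, |7|->6.5, |7|->6.5, |5|->1, |8|->10, |7|->6.5
Step 3: Attach original signs; sum ranks with positive sign and with negative sign.
W+ = 6.5 + 6.5 + 6.5 = 19.5
W- = 6.5 + 2.5 + 2.5 + 6.5 + 1 + 10 + 6.5 = 35.5
(Check: W+ + W- = 55 should equal n(n+1)/2 = 55.)
Step 4: Test statistic W = min(W+, W-) = 19.5.
Step 5: Ties in |d|, so use the tie-corrected normal approximation.
        E[W] = n(n+1)/4 = 10*11/4 = 27.5.
        Tie groups: |d|=6 (t=2), |d|=7 (t=6); sum(t^3 - t) = 216.
        Var[W] = n(n+1)(2n+1)/24 - sum(t^3-t)/48 = 2310/24 - 216/48 = 91.75.
        z = (W - E[W]) / sqrt(Var[W]) = (19.5 - 27.5) / 9.5786 = -0.8352.
        Two-sided p = 2*Phi(z) = 0.403609.
Step 6: alpha = 0.1. fail to reject H0.

W+ = 19.5, W- = 35.5, W = min = 19.5, p = 0.403609, fail to reject H0.


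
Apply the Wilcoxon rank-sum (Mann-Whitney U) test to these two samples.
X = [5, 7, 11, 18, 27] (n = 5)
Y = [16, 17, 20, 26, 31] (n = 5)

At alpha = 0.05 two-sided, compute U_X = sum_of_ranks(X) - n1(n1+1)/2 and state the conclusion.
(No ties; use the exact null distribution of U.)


Step 1: Combine and sort all 10 observations; assign midranks.
sorted (value, group): (5,X), (7,X), (11,X), (16,Y), (17,Y), (18,X), (20,Y), (26,Y), (27,X), (31,Y)
ranks: 5->1, 7->2, 11->3, 16->4, 17->5, 18->6, 20->7, 26->8, 27->9, 31->10
Step 2: Rank sum for X: R1 = 1 + 2 + 3 + 6 + 9 = 21.
Step 3: U_X = R1 - n1(n1+1)/2 = 21 - 5*6/2 = 21 - 15 = 6.
       U_Y = n1*n2 - U_X = 25 - 6 = 19.
Step 4: No ties, so the exact null distribution of U (based on enumerating the C(10,5) = 252 equally likely rank assignments) gives the two-sided p-value.
Step 5: p-value = 0.222222; compare to alpha = 0.05. fail to reject H0.

U_X = 6, p = 0.222222, fail to reject H0 at alpha = 0.05.


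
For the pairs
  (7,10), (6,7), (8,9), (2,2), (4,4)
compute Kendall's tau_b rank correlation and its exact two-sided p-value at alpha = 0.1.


Step 1: Enumerate the 10 unordered pairs (i,j) with i<j and classify each by sign(x_j-x_i) * sign(y_j-y_i).
  (1,2):dx=-1,dy=-3->C; (1,3):dx=+1,dy=-1->D; (1,4):dx=-5,dy=-8->C; (1,5):dx=-3,dy=-6->C
  (2,3):dx=+2,dy=+2->C; (2,4):dx=-4,dy=-5->C; (2,5):dx=-2,dy=-3->C; (3,4):dx=-6,dy=-7->C
  (3,5):dx=-4,dy=-5->C; (4,5):dx=+2,dy=+2->C
Step 2: C = 9, D = 1, total pairs = 10.
Step 3: tau = (C - D)/(n(n-1)/2) = (9 - 1)/10 = 0.800000.
Step 4: Exact two-sided p-value (enumerate n! = 120 permutations of y under H0): p = 0.083333.
Step 5: alpha = 0.1. reject H0.

tau_b = 0.8000 (C=9, D=1), p = 0.083333, reject H0.


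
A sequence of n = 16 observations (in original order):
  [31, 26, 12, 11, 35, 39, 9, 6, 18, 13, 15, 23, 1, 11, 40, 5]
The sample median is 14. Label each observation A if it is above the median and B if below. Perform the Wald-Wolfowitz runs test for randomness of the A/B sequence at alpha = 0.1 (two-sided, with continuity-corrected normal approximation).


Step 1: Compute median = 14; label A = above, B = below.
Labels in order: AABBAABBABAABBAB  (n_A = 8, n_B = 8)
Step 2: Count runs R = 10.
Step 3: Under H0 (random ordering), E[R] = 2*n_A*n_B/(n_A+n_B) + 1 = 2*8*8/16 + 1 = 9.0000.
        Var[R] = 2*n_A*n_B*(2*n_A*n_B - n_A - n_B) / ((n_A+n_B)^2 * (n_A+n_B-1)) = 14336/3840 = 3.7333.
        SD[R] = 1.9322.
Step 4: Continuity-corrected z = (R - 0.5 - E[R]) / SD[R] = (10 - 0.5 - 9.0000) / 1.9322 = 0.2588.
Step 5: Two-sided p-value via normal approximation = 2*(1 - Phi(|z|)) = 0.795809.
Step 6: alpha = 0.1. fail to reject H0.

R = 10, z = 0.2588, p = 0.795809, fail to reject H0.


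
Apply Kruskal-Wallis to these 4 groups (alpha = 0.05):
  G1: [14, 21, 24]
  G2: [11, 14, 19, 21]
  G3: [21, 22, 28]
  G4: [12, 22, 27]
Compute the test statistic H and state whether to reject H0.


Step 1: Combine all N = 13 observations and assign midranks.
sorted (value, group, rank): (11,G2,1), (12,G4,2), (14,G1,3.5), (14,G2,3.5), (19,G2,5), (21,G1,7), (21,G2,7), (21,G3,7), (22,G3,9.5), (22,G4,9.5), (24,G1,11), (27,G4,12), (28,G3,13)
Step 2: Sum ranks within each group.
R_1 = 21.5 (n_1 = 3)
R_2 = 16.5 (n_2 = 4)
R_3 = 29.5 (n_3 = 3)
R_4 = 23.5 (n_4 = 3)
Step 3: H = 12/(N(N+1)) * sum(R_i^2/n_i) - 3(N+1)
     = 12/(13*14) * (21.5^2/3 + 16.5^2/4 + 29.5^2/3 + 23.5^2/3) - 3*14
     = 0.065934 * 696.312 - 42
     = 3.910714.
Step 4: Ties present; correction factor C = 1 - 36/(13^3 - 13) = 0.983516. Corrected H = 3.910714 / 0.983516 = 3.976257.
Step 5: Under H0, H ~ chi^2(3); p-value = 0.264039.
Step 6: alpha = 0.05. fail to reject H0.

H = 3.9763, df = 3, p = 0.264039, fail to reject H0.


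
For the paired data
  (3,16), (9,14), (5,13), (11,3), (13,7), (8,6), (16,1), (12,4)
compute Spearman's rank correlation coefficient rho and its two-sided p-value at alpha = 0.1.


Step 1: Rank x and y separately (midranks; no ties here).
rank(x): 3->1, 9->4, 5->2, 11->5, 13->7, 8->3, 16->8, 12->6
rank(y): 16->8, 14->7, 13->6, 3->2, 7->5, 6->4, 1->1, 4->3
Step 2: d_i = R_x(i) - R_y(i); compute d_i^2.
  (1-8)^2=49, (4-7)^2=9, (2-6)^2=16, (5-2)^2=9, (7-5)^2=4, (3-4)^2=1, (8-1)^2=49, (6-3)^2=9
sum(d^2) = 146.
Step 3: rho = 1 - 6*146 / (8*(8^2 - 1)) = 1 - 876/504 = -0.738095.
Step 4: Under H0, t = rho * sqrt((n-2)/(1-rho^2)) = -2.6797 ~ t(6).
Step 5: Two-sided p-value from the t-distribution with 6 df = 0.036553.
Step 6: alpha = 0.1. reject H0.

rho = -0.7381, p = 0.036553, reject H0 at alpha = 0.1.


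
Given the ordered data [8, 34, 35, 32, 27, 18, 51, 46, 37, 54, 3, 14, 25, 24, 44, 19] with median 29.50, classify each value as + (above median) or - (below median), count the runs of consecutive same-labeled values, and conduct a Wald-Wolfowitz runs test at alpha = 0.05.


Step 1: Compute median = 29.50; label A = above, B = below.
Labels in order: BAAABBAAAABBBBAB  (n_A = 8, n_B = 8)
Step 2: Count runs R = 7.
Step 3: Under H0 (random ordering), E[R] = 2*n_A*n_B/(n_A+n_B) + 1 = 2*8*8/16 + 1 = 9.0000.
        Var[R] = 2*n_A*n_B*(2*n_A*n_B - n_A - n_B) / ((n_A+n_B)^2 * (n_A+n_B-1)) = 14336/3840 = 3.7333.
        SD[R] = 1.9322.
Step 4: Continuity-corrected z = (R + 0.5 - E[R]) / SD[R] = (7 + 0.5 - 9.0000) / 1.9322 = -0.7763.
Step 5: Two-sided p-value via normal approximation = 2*(1 - Phi(|z|)) = 0.437558.
Step 6: alpha = 0.05. fail to reject H0.

R = 7, z = -0.7763, p = 0.437558, fail to reject H0.


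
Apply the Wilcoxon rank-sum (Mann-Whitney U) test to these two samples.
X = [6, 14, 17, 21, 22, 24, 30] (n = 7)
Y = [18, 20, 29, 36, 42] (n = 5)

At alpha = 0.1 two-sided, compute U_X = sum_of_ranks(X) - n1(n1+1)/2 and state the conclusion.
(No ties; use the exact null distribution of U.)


Step 1: Combine and sort all 12 observations; assign midranks.
sorted (value, group): (6,X), (14,X), (17,X), (18,Y), (20,Y), (21,X), (22,X), (24,X), (29,Y), (30,X), (36,Y), (42,Y)
ranks: 6->1, 14->2, 17->3, 18->4, 20->5, 21->6, 22->7, 24->8, 29->9, 30->10, 36->11, 42->12
Step 2: Rank sum for X: R1 = 1 + 2 + 3 + 6 + 7 + 8 + 10 = 37.
Step 3: U_X = R1 - n1(n1+1)/2 = 37 - 7*8/2 = 37 - 28 = 9.
       U_Y = n1*n2 - U_X = 35 - 9 = 26.
Step 4: No ties, so the exact null distribution of U (based on enumerating the C(12,7) = 792 equally likely rank assignments) gives the two-sided p-value.
Step 5: p-value = 0.202020; compare to alpha = 0.1. fail to reject H0.

U_X = 9, p = 0.202020, fail to reject H0 at alpha = 0.1.


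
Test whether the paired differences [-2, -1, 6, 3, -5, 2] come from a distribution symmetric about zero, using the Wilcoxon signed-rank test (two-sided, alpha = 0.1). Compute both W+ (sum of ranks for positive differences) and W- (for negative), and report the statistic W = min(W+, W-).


Step 1: Drop any zero differences (none here) and take |d_i|.
|d| = [2, 1, 6, 3, 5, 2]
Step 2: Midrank |d_i| (ties get averaged ranks).
ranks: |2|->2.5, |1|->1, |6|->6, |3|->4, |5|->5, |2|->2.5
Step 3: Attach original signs; sum ranks with positive sign and with negative sign.
W+ = 6 + 4 + 2.5 = 12.5
W- = 2.5 + 1 + 5 = 8.5
(Check: W+ + W- = 21 should equal n(n+1)/2 = 21.)
Step 4: Test statistic W = min(W+, W-) = 8.5.
Step 5: Ties in |d|, so use the tie-corrected normal approximation.
        E[W] = n(n+1)/4 = 6*7/4 = 10.5.
        Tie groups: |d|=2 (t=2); sum(t^3 - t) = 6.
        Var[W] = n(n+1)(2n+1)/24 - sum(t^3-t)/48 = 546/24 - 6/48 = 22.625.
        z = (W - E[W]) / sqrt(Var[W]) = (8.5 - 10.5) / 4.7566 = -0.4205.
        Two-sided p = 2*Phi(z) = 0.674142.
Step 6: alpha = 0.1. fail to reject H0.

W+ = 12.5, W- = 8.5, W = min = 8.5, p = 0.674142, fail to reject H0.


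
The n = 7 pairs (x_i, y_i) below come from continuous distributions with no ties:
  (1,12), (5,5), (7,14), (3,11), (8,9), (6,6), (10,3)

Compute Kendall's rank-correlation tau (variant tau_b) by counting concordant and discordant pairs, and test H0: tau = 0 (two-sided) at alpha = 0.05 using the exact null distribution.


Step 1: Enumerate the 21 unordered pairs (i,j) with i<j and classify each by sign(x_j-x_i) * sign(y_j-y_i).
  (1,2):dx=+4,dy=-7->D; (1,3):dx=+6,dy=+2->C; (1,4):dx=+2,dy=-1->D; (1,5):dx=+7,dy=-3->D
  (1,6):dx=+5,dy=-6->D; (1,7):dx=+9,dy=-9->D; (2,3):dx=+2,dy=+9->C; (2,4):dx=-2,dy=+6->D
  (2,5):dx=+3,dy=+4->C; (2,6):dx=+1,dy=+1->C; (2,7):dx=+5,dy=-2->D; (3,4):dx=-4,dy=-3->C
  (3,5):dx=+1,dy=-5->D; (3,6):dx=-1,dy=-8->C; (3,7):dx=+3,dy=-11->D; (4,5):dx=+5,dy=-2->D
  (4,6):dx=+3,dy=-5->D; (4,7):dx=+7,dy=-8->D; (5,6):dx=-2,dy=-3->C; (5,7):dx=+2,dy=-6->D
  (6,7):dx=+4,dy=-3->D
Step 2: C = 7, D = 14, total pairs = 21.
Step 3: tau = (C - D)/(n(n-1)/2) = (7 - 14)/21 = -0.333333.
Step 4: Exact two-sided p-value (enumerate n! = 5040 permutations of y under H0): p = 0.381349.
Step 5: alpha = 0.05. fail to reject H0.

tau_b = -0.3333 (C=7, D=14), p = 0.381349, fail to reject H0.


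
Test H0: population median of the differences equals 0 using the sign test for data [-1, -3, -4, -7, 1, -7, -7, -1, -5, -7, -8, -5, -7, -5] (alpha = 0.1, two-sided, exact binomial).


Step 1: Discard zero differences. Original n = 14; n_eff = number of nonzero differences = 14.
Nonzero differences (with sign): -1, -3, -4, -7, +1, -7, -7, -1, -5, -7, -8, -5, -7, -5
Step 2: Count signs: positive = 1, negative = 13.
Step 3: Under H0: P(positive) = 0.5, so the number of positives S ~ Bin(14, 0.5).
Step 4: Two-sided exact p-value = sum of Bin(14,0.5) probabilities at or below the observed probability = 0.001831.
Step 5: alpha = 0.1. reject H0.

n_eff = 14, pos = 1, neg = 13, p = 0.001831, reject H0.


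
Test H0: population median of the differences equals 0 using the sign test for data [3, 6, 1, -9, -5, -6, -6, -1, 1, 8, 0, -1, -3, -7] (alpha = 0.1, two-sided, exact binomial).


Step 1: Discard zero differences. Original n = 14; n_eff = number of nonzero differences = 13.
Nonzero differences (with sign): +3, +6, +1, -9, -5, -6, -6, -1, +1, +8, -1, -3, -7
Step 2: Count signs: positive = 5, negative = 8.
Step 3: Under H0: P(positive) = 0.5, so the number of positives S ~ Bin(13, 0.5).
Step 4: Two-sided exact p-value = sum of Bin(13,0.5) probabilities at or below the observed probability = 0.581055.
Step 5: alpha = 0.1. fail to reject H0.

n_eff = 13, pos = 5, neg = 8, p = 0.581055, fail to reject H0.


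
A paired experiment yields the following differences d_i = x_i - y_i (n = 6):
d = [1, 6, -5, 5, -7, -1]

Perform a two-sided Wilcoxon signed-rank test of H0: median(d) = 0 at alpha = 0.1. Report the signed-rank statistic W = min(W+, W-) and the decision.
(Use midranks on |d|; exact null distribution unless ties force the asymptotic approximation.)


Step 1: Drop any zero differences (none here) and take |d_i|.
|d| = [1, 6, 5, 5, 7, 1]
Step 2: Midrank |d_i| (ties get averaged ranks).
ranks: |1|->1.5, |6|->5, |5|->3.5, |5|->3.5, |7|->6, |1|->1.5
Step 3: Attach original signs; sum ranks with positive sign and with negative sign.
W+ = 1.5 + 5 + 3.5 = 10
W- = 3.5 + 6 + 1.5 = 11
(Check: W+ + W- = 21 should equal n(n+1)/2 = 21.)
Step 4: Test statistic W = min(W+, W-) = 10.
Step 5: Ties in |d|, so use the tie-corrected normal approximation.
        E[W] = n(n+1)/4 = 6*7/4 = 10.5.
        Tie groups: |d|=1 (t=2), |d|=5 (t=2); sum(t^3 - t) = 12.
        Var[W] = n(n+1)(2n+1)/24 - sum(t^3-t)/48 = 546/24 - 12/48 = 22.5.
        z = (W - E[W]) / sqrt(Var[W]) = (10 - 10.5) / 4.7434 = -0.1054.
        Two-sided p = 2*Phi(z) = 0.916051.
Step 6: alpha = 0.1. fail to reject H0.

W+ = 10, W- = 11, W = min = 10, p = 0.916051, fail to reject H0.


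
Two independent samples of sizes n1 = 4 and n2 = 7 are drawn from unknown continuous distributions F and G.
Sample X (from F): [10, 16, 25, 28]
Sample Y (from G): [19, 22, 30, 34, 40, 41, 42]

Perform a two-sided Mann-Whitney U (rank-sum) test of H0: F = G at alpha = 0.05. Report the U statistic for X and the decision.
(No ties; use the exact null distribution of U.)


Step 1: Combine and sort all 11 observations; assign midranks.
sorted (value, group): (10,X), (16,X), (19,Y), (22,Y), (25,X), (28,X), (30,Y), (34,Y), (40,Y), (41,Y), (42,Y)
ranks: 10->1, 16->2, 19->3, 22->4, 25->5, 28->6, 30->7, 34->8, 40->9, 41->10, 42->11
Step 2: Rank sum for X: R1 = 1 + 2 + 5 + 6 = 14.
Step 3: U_X = R1 - n1(n1+1)/2 = 14 - 4*5/2 = 14 - 10 = 4.
       U_Y = n1*n2 - U_X = 28 - 4 = 24.
Step 4: No ties, so the exact null distribution of U (based on enumerating the C(11,4) = 330 equally likely rank assignments) gives the two-sided p-value.
Step 5: p-value = 0.072727; compare to alpha = 0.05. fail to reject H0.

U_X = 4, p = 0.072727, fail to reject H0 at alpha = 0.05.


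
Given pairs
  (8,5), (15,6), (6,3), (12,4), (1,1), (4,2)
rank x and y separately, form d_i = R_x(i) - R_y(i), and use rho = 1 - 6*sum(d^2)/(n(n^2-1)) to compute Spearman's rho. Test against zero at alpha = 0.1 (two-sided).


Step 1: Rank x and y separately (midranks; no ties here).
rank(x): 8->4, 15->6, 6->3, 12->5, 1->1, 4->2
rank(y): 5->5, 6->6, 3->3, 4->4, 1->1, 2->2
Step 2: d_i = R_x(i) - R_y(i); compute d_i^2.
  (4-5)^2=1, (6-6)^2=0, (3-3)^2=0, (5-4)^2=1, (1-1)^2=0, (2-2)^2=0
sum(d^2) = 2.
Step 3: rho = 1 - 6*2 / (6*(6^2 - 1)) = 1 - 12/210 = 0.942857.
Step 4: Under H0, t = rho * sqrt((n-2)/(1-rho^2)) = 5.6595 ~ t(4).
Step 5: Two-sided p-value from the t-distribution with 4 df = 0.004805.
Step 6: alpha = 0.1. reject H0.

rho = 0.9429, p = 0.004805, reject H0 at alpha = 0.1.


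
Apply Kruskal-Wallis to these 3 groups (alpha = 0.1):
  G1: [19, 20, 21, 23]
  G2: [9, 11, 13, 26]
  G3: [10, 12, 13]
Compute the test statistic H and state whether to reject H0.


Step 1: Combine all N = 11 observations and assign midranks.
sorted (value, group, rank): (9,G2,1), (10,G3,2), (11,G2,3), (12,G3,4), (13,G2,5.5), (13,G3,5.5), (19,G1,7), (20,G1,8), (21,G1,9), (23,G1,10), (26,G2,11)
Step 2: Sum ranks within each group.
R_1 = 34 (n_1 = 4)
R_2 = 20.5 (n_2 = 4)
R_3 = 11.5 (n_3 = 3)
Step 3: H = 12/(N(N+1)) * sum(R_i^2/n_i) - 3(N+1)
     = 12/(11*12) * (34^2/4 + 20.5^2/4 + 11.5^2/3) - 3*12
     = 0.090909 * 438.146 - 36
     = 3.831439.
Step 4: Ties present; correction factor C = 1 - 6/(11^3 - 11) = 0.995455. Corrected H = 3.831439 / 0.995455 = 3.848935.
Step 5: Under H0, H ~ chi^2(2); p-value = 0.145953.
Step 6: alpha = 0.1. fail to reject H0.

H = 3.8489, df = 2, p = 0.145953, fail to reject H0.


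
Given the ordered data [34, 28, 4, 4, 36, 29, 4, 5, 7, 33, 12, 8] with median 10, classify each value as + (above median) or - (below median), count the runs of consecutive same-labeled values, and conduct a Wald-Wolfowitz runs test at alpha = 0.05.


Step 1: Compute median = 10; label A = above, B = below.
Labels in order: AABBAABBBAAB  (n_A = 6, n_B = 6)
Step 2: Count runs R = 6.
Step 3: Under H0 (random ordering), E[R] = 2*n_A*n_B/(n_A+n_B) + 1 = 2*6*6/12 + 1 = 7.0000.
        Var[R] = 2*n_A*n_B*(2*n_A*n_B - n_A - n_B) / ((n_A+n_B)^2 * (n_A+n_B-1)) = 4320/1584 = 2.7273.
        SD[R] = 1.6514.
Step 4: Continuity-corrected z = (R + 0.5 - E[R]) / SD[R] = (6 + 0.5 - 7.0000) / 1.6514 = -0.3028.
Step 5: Two-sided p-value via normal approximation = 2*(1 - Phi(|z|)) = 0.762069.
Step 6: alpha = 0.05. fail to reject H0.

R = 6, z = -0.3028, p = 0.762069, fail to reject H0.


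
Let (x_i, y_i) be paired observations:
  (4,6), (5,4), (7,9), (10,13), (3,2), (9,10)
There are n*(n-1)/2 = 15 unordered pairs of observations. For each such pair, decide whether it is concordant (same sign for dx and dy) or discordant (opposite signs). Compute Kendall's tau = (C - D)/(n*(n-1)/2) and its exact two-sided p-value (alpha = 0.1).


Step 1: Enumerate the 15 unordered pairs (i,j) with i<j and classify each by sign(x_j-x_i) * sign(y_j-y_i).
  (1,2):dx=+1,dy=-2->D; (1,3):dx=+3,dy=+3->C; (1,4):dx=+6,dy=+7->C; (1,5):dx=-1,dy=-4->C
  (1,6):dx=+5,dy=+4->C; (2,3):dx=+2,dy=+5->C; (2,4):dx=+5,dy=+9->C; (2,5):dx=-2,dy=-2->C
  (2,6):dx=+4,dy=+6->C; (3,4):dx=+3,dy=+4->C; (3,5):dx=-4,dy=-7->C; (3,6):dx=+2,dy=+1->C
  (4,5):dx=-7,dy=-11->C; (4,6):dx=-1,dy=-3->C; (5,6):dx=+6,dy=+8->C
Step 2: C = 14, D = 1, total pairs = 15.
Step 3: tau = (C - D)/(n(n-1)/2) = (14 - 1)/15 = 0.866667.
Step 4: Exact two-sided p-value (enumerate n! = 720 permutations of y under H0): p = 0.016667.
Step 5: alpha = 0.1. reject H0.

tau_b = 0.8667 (C=14, D=1), p = 0.016667, reject H0.


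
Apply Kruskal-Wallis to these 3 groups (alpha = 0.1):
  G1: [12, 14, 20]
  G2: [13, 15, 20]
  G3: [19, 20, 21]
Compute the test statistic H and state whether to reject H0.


Step 1: Combine all N = 9 observations and assign midranks.
sorted (value, group, rank): (12,G1,1), (13,G2,2), (14,G1,3), (15,G2,4), (19,G3,5), (20,G1,7), (20,G2,7), (20,G3,7), (21,G3,9)
Step 2: Sum ranks within each group.
R_1 = 11 (n_1 = 3)
R_2 = 13 (n_2 = 3)
R_3 = 21 (n_3 = 3)
Step 3: H = 12/(N(N+1)) * sum(R_i^2/n_i) - 3(N+1)
     = 12/(9*10) * (11^2/3 + 13^2/3 + 21^2/3) - 3*10
     = 0.133333 * 243.667 - 30
     = 2.488889.
Step 4: Ties present; correction factor C = 1 - 24/(9^3 - 9) = 0.966667. Corrected H = 2.488889 / 0.966667 = 2.574713.
Step 5: Under H0, H ~ chi^2(2); p-value = 0.275999.
Step 6: alpha = 0.1. fail to reject H0.

H = 2.5747, df = 2, p = 0.275999, fail to reject H0.


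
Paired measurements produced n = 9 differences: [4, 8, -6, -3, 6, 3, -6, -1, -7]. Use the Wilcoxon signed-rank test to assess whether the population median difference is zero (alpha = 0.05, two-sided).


Step 1: Drop any zero differences (none here) and take |d_i|.
|d| = [4, 8, 6, 3, 6, 3, 6, 1, 7]
Step 2: Midrank |d_i| (ties get averaged ranks).
ranks: |4|->4, |8|->9, |6|->6, |3|->2.5, |6|->6, |3|->2.5, |6|->6, |1|->1, |7|->8
Step 3: Attach original signs; sum ranks with positive sign and with negative sign.
W+ = 4 + 9 + 6 + 2.5 = 21.5
W- = 6 + 2.5 + 6 + 1 + 8 = 23.5
(Check: W+ + W- = 45 should equal n(n+1)/2 = 45.)
Step 4: Test statistic W = min(W+, W-) = 21.5.
Step 5: Ties in |d|, so use the tie-corrected normal approximation.
        E[W] = n(n+1)/4 = 9*10/4 = 22.5.
        Tie groups: |d|=3 (t=2), |d|=6 (t=3); sum(t^3 - t) = 30.
        Var[W] = n(n+1)(2n+1)/24 - sum(t^3-t)/48 = 1710/24 - 30/48 = 70.625.
        z = (W - E[W]) / sqrt(Var[W]) = (21.5 - 22.5) / 8.4039 = -0.1190.
        Two-sided p = 2*Phi(z) = 0.905281.
Step 6: alpha = 0.05. fail to reject H0.

W+ = 21.5, W- = 23.5, W = min = 21.5, p = 0.905281, fail to reject H0.


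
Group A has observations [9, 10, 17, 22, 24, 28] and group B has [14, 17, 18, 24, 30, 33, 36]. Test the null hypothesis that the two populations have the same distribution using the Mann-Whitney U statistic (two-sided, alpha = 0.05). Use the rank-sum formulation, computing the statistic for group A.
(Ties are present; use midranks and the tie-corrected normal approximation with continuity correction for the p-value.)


Step 1: Combine and sort all 13 observations; assign midranks.
sorted (value, group): (9,X), (10,X), (14,Y), (17,X), (17,Y), (18,Y), (22,X), (24,X), (24,Y), (28,X), (30,Y), (33,Y), (36,Y)
ranks: 9->1, 10->2, 14->3, 17->4.5, 17->4.5, 18->6, 22->7, 24->8.5, 24->8.5, 28->10, 30->11, 33->12, 36->13
Step 2: Rank sum for X: R1 = 1 + 2 + 4.5 + 7 + 8.5 + 10 = 33.
Step 3: U_X = R1 - n1(n1+1)/2 = 33 - 6*7/2 = 33 - 21 = 12.
       U_Y = n1*n2 - U_X = 42 - 12 = 30.
Step 4: Ties are present, so use the tie-corrected normal approximation (with continuity correction) for the p-value.
Step 5: p-value = 0.223363; compare to alpha = 0.05. fail to reject H0.

U_X = 12, p = 0.223363, fail to reject H0 at alpha = 0.05.


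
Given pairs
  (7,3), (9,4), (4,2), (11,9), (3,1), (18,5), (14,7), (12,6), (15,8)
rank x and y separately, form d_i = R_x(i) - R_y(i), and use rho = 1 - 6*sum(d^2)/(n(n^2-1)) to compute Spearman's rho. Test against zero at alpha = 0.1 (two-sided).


Step 1: Rank x and y separately (midranks; no ties here).
rank(x): 7->3, 9->4, 4->2, 11->5, 3->1, 18->9, 14->7, 12->6, 15->8
rank(y): 3->3, 4->4, 2->2, 9->9, 1->1, 5->5, 7->7, 6->6, 8->8
Step 2: d_i = R_x(i) - R_y(i); compute d_i^2.
  (3-3)^2=0, (4-4)^2=0, (2-2)^2=0, (5-9)^2=16, (1-1)^2=0, (9-5)^2=16, (7-7)^2=0, (6-6)^2=0, (8-8)^2=0
sum(d^2) = 32.
Step 3: rho = 1 - 6*32 / (9*(9^2 - 1)) = 1 - 192/720 = 0.733333.
Step 4: Under H0, t = rho * sqrt((n-2)/(1-rho^2)) = 2.8538 ~ t(7).
Step 5: Two-sided p-value from the t-distribution with 7 df = 0.024554.
Step 6: alpha = 0.1. reject H0.

rho = 0.7333, p = 0.024554, reject H0 at alpha = 0.1.


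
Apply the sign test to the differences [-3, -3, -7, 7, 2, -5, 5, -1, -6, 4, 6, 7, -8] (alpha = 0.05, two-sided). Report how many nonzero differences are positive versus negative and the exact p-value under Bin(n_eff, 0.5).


Step 1: Discard zero differences. Original n = 13; n_eff = number of nonzero differences = 13.
Nonzero differences (with sign): -3, -3, -7, +7, +2, -5, +5, -1, -6, +4, +6, +7, -8
Step 2: Count signs: positive = 6, negative = 7.
Step 3: Under H0: P(positive) = 0.5, so the number of positives S ~ Bin(13, 0.5).
Step 4: Two-sided exact p-value = sum of Bin(13,0.5) probabilities at or below the observed probability = 1.000000.
Step 5: alpha = 0.05. fail to reject H0.

n_eff = 13, pos = 6, neg = 7, p = 1.000000, fail to reject H0.


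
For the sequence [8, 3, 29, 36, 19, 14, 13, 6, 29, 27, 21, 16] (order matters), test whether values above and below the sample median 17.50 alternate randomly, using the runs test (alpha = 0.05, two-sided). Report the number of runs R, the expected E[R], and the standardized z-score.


Step 1: Compute median = 17.50; label A = above, B = below.
Labels in order: BBAAABBBAAAB  (n_A = 6, n_B = 6)
Step 2: Count runs R = 5.
Step 3: Under H0 (random ordering), E[R] = 2*n_A*n_B/(n_A+n_B) + 1 = 2*6*6/12 + 1 = 7.0000.
        Var[R] = 2*n_A*n_B*(2*n_A*n_B - n_A - n_B) / ((n_A+n_B)^2 * (n_A+n_B-1)) = 4320/1584 = 2.7273.
        SD[R] = 1.6514.
Step 4: Continuity-corrected z = (R + 0.5 - E[R]) / SD[R] = (5 + 0.5 - 7.0000) / 1.6514 = -0.9083.
Step 5: Two-sided p-value via normal approximation = 2*(1 - Phi(|z|)) = 0.363722.
Step 6: alpha = 0.05. fail to reject H0.

R = 5, z = -0.9083, p = 0.363722, fail to reject H0.


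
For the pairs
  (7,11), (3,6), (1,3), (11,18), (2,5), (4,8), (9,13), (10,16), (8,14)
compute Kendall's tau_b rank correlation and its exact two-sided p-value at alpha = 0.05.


Step 1: Enumerate the 36 unordered pairs (i,j) with i<j and classify each by sign(x_j-x_i) * sign(y_j-y_i).
  (1,2):dx=-4,dy=-5->C; (1,3):dx=-6,dy=-8->C; (1,4):dx=+4,dy=+7->C; (1,5):dx=-5,dy=-6->C
  (1,6):dx=-3,dy=-3->C; (1,7):dx=+2,dy=+2->C; (1,8):dx=+3,dy=+5->C; (1,9):dx=+1,dy=+3->C
  (2,3):dx=-2,dy=-3->C; (2,4):dx=+8,dy=+12->C; (2,5):dx=-1,dy=-1->C; (2,6):dx=+1,dy=+2->C
  (2,7):dx=+6,dy=+7->C; (2,8):dx=+7,dy=+10->C; (2,9):dx=+5,dy=+8->C; (3,4):dx=+10,dy=+15->C
  (3,5):dx=+1,dy=+2->C; (3,6):dx=+3,dy=+5->C; (3,7):dx=+8,dy=+10->C; (3,8):dx=+9,dy=+13->C
  (3,9):dx=+7,dy=+11->C; (4,5):dx=-9,dy=-13->C; (4,6):dx=-7,dy=-10->C; (4,7):dx=-2,dy=-5->C
  (4,8):dx=-1,dy=-2->C; (4,9):dx=-3,dy=-4->C; (5,6):dx=+2,dy=+3->C; (5,7):dx=+7,dy=+8->C
  (5,8):dx=+8,dy=+11->C; (5,9):dx=+6,dy=+9->C; (6,7):dx=+5,dy=+5->C; (6,8):dx=+6,dy=+8->C
  (6,9):dx=+4,dy=+6->C; (7,8):dx=+1,dy=+3->C; (7,9):dx=-1,dy=+1->D; (8,9):dx=-2,dy=-2->C
Step 2: C = 35, D = 1, total pairs = 36.
Step 3: tau = (C - D)/(n(n-1)/2) = (35 - 1)/36 = 0.944444.
Step 4: Exact two-sided p-value (enumerate n! = 362880 permutations of y under H0): p = 0.000050.
Step 5: alpha = 0.05. reject H0.

tau_b = 0.9444 (C=35, D=1), p = 0.000050, reject H0.


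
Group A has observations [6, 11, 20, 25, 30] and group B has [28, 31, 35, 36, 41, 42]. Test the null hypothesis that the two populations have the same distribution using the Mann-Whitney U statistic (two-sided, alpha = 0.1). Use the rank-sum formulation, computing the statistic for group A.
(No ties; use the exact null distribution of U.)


Step 1: Combine and sort all 11 observations; assign midranks.
sorted (value, group): (6,X), (11,X), (20,X), (25,X), (28,Y), (30,X), (31,Y), (35,Y), (36,Y), (41,Y), (42,Y)
ranks: 6->1, 11->2, 20->3, 25->4, 28->5, 30->6, 31->7, 35->8, 36->9, 41->10, 42->11
Step 2: Rank sum for X: R1 = 1 + 2 + 3 + 4 + 6 = 16.
Step 3: U_X = R1 - n1(n1+1)/2 = 16 - 5*6/2 = 16 - 15 = 1.
       U_Y = n1*n2 - U_X = 30 - 1 = 29.
Step 4: No ties, so the exact null distribution of U (based on enumerating the C(11,5) = 462 equally likely rank assignments) gives the two-sided p-value.
Step 5: p-value = 0.008658; compare to alpha = 0.1. reject H0.

U_X = 1, p = 0.008658, reject H0 at alpha = 0.1.


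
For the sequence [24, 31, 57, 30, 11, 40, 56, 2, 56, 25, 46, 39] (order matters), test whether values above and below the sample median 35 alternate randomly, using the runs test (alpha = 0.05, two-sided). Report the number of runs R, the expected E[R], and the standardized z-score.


Step 1: Compute median = 35; label A = above, B = below.
Labels in order: BBABBAABABAA  (n_A = 6, n_B = 6)
Step 2: Count runs R = 8.
Step 3: Under H0 (random ordering), E[R] = 2*n_A*n_B/(n_A+n_B) + 1 = 2*6*6/12 + 1 = 7.0000.
        Var[R] = 2*n_A*n_B*(2*n_A*n_B - n_A - n_B) / ((n_A+n_B)^2 * (n_A+n_B-1)) = 4320/1584 = 2.7273.
        SD[R] = 1.6514.
Step 4: Continuity-corrected z = (R - 0.5 - E[R]) / SD[R] = (8 - 0.5 - 7.0000) / 1.6514 = 0.3028.
Step 5: Two-sided p-value via normal approximation = 2*(1 - Phi(|z|)) = 0.762069.
Step 6: alpha = 0.05. fail to reject H0.

R = 8, z = 0.3028, p = 0.762069, fail to reject H0.


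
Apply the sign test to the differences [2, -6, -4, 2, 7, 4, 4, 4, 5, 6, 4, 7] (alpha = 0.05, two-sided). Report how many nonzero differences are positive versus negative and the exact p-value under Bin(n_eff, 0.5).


Step 1: Discard zero differences. Original n = 12; n_eff = number of nonzero differences = 12.
Nonzero differences (with sign): +2, -6, -4, +2, +7, +4, +4, +4, +5, +6, +4, +7
Step 2: Count signs: positive = 10, negative = 2.
Step 3: Under H0: P(positive) = 0.5, so the number of positives S ~ Bin(12, 0.5).
Step 4: Two-sided exact p-value = sum of Bin(12,0.5) probabilities at or below the observed probability = 0.038574.
Step 5: alpha = 0.05. reject H0.

n_eff = 12, pos = 10, neg = 2, p = 0.038574, reject H0.


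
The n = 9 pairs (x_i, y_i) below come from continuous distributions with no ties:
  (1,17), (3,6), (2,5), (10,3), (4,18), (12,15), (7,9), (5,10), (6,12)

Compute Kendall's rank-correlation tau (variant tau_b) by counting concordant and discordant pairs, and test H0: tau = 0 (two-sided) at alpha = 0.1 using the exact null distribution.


Step 1: Enumerate the 36 unordered pairs (i,j) with i<j and classify each by sign(x_j-x_i) * sign(y_j-y_i).
  (1,2):dx=+2,dy=-11->D; (1,3):dx=+1,dy=-12->D; (1,4):dx=+9,dy=-14->D; (1,5):dx=+3,dy=+1->C
  (1,6):dx=+11,dy=-2->D; (1,7):dx=+6,dy=-8->D; (1,8):dx=+4,dy=-7->D; (1,9):dx=+5,dy=-5->D
  (2,3):dx=-1,dy=-1->C; (2,4):dx=+7,dy=-3->D; (2,5):dx=+1,dy=+12->C; (2,6):dx=+9,dy=+9->C
  (2,7):dx=+4,dy=+3->C; (2,8):dx=+2,dy=+4->C; (2,9):dx=+3,dy=+6->C; (3,4):dx=+8,dy=-2->D
  (3,5):dx=+2,dy=+13->C; (3,6):dx=+10,dy=+10->C; (3,7):dx=+5,dy=+4->C; (3,8):dx=+3,dy=+5->C
  (3,9):dx=+4,dy=+7->C; (4,5):dx=-6,dy=+15->D; (4,6):dx=+2,dy=+12->C; (4,7):dx=-3,dy=+6->D
  (4,8):dx=-5,dy=+7->D; (4,9):dx=-4,dy=+9->D; (5,6):dx=+8,dy=-3->D; (5,7):dx=+3,dy=-9->D
  (5,8):dx=+1,dy=-8->D; (5,9):dx=+2,dy=-6->D; (6,7):dx=-5,dy=-6->C; (6,8):dx=-7,dy=-5->C
  (6,9):dx=-6,dy=-3->C; (7,8):dx=-2,dy=+1->D; (7,9):dx=-1,dy=+3->D; (8,9):dx=+1,dy=+2->C
Step 2: C = 17, D = 19, total pairs = 36.
Step 3: tau = (C - D)/(n(n-1)/2) = (17 - 19)/36 = -0.055556.
Step 4: Exact two-sided p-value (enumerate n! = 362880 permutations of y under H0): p = 0.919455.
Step 5: alpha = 0.1. fail to reject H0.

tau_b = -0.0556 (C=17, D=19), p = 0.919455, fail to reject H0.


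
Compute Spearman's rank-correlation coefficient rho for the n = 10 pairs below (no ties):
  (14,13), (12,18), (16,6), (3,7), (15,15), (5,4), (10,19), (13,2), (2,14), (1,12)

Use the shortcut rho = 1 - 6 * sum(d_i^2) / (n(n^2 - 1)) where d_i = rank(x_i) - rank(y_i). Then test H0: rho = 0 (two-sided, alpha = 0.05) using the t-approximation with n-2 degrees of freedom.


Step 1: Rank x and y separately (midranks; no ties here).
rank(x): 14->8, 12->6, 16->10, 3->3, 15->9, 5->4, 10->5, 13->7, 2->2, 1->1
rank(y): 13->6, 18->9, 6->3, 7->4, 15->8, 4->2, 19->10, 2->1, 14->7, 12->5
Step 2: d_i = R_x(i) - R_y(i); compute d_i^2.
  (8-6)^2=4, (6-9)^2=9, (10-3)^2=49, (3-4)^2=1, (9-8)^2=1, (4-2)^2=4, (5-10)^2=25, (7-1)^2=36, (2-7)^2=25, (1-5)^2=16
sum(d^2) = 170.
Step 3: rho = 1 - 6*170 / (10*(10^2 - 1)) = 1 - 1020/990 = -0.030303.
Step 4: Under H0, t = rho * sqrt((n-2)/(1-rho^2)) = -0.0857 ~ t(8).
Step 5: Two-sided p-value from the t-distribution with 8 df = 0.933773.
Step 6: alpha = 0.05. fail to reject H0.

rho = -0.0303, p = 0.933773, fail to reject H0 at alpha = 0.05.


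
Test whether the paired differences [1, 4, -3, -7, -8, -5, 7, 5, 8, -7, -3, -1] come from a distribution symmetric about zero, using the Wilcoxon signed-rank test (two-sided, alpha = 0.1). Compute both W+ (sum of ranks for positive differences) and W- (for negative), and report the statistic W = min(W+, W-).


Step 1: Drop any zero differences (none here) and take |d_i|.
|d| = [1, 4, 3, 7, 8, 5, 7, 5, 8, 7, 3, 1]
Step 2: Midrank |d_i| (ties get averaged ranks).
ranks: |1|->1.5, |4|->5, |3|->3.5, |7|->9, |8|->11.5, |5|->6.5, |7|->9, |5|->6.5, |8|->11.5, |7|->9, |3|->3.5, |1|->1.5
Step 3: Attach original signs; sum ranks with positive sign and with negative sign.
W+ = 1.5 + 5 + 9 + 6.5 + 11.5 = 33.5
W- = 3.5 + 9 + 11.5 + 6.5 + 9 + 3.5 + 1.5 = 44.5
(Check: W+ + W- = 78 should equal n(n+1)/2 = 78.)
Step 4: Test statistic W = min(W+, W-) = 33.5.
Step 5: Ties in |d|, so use the tie-corrected normal approximation.
        E[W] = n(n+1)/4 = 12*13/4 = 39.
        Tie groups: |d|=1 (t=2), |d|=3 (t=2), |d|=5 (t=2), |d|=7 (t=3), |d|=8 (t=2); sum(t^3 - t) = 48.
        Var[W] = n(n+1)(2n+1)/24 - sum(t^3-t)/48 = 3900/24 - 48/48 = 161.5.
        z = (W - E[W]) / sqrt(Var[W]) = (33.5 - 39) / 12.7083 = -0.4328.
        Two-sided p = 2*Phi(z) = 0.665168.
Step 6: alpha = 0.1. fail to reject H0.

W+ = 33.5, W- = 44.5, W = min = 33.5, p = 0.665168, fail to reject H0.


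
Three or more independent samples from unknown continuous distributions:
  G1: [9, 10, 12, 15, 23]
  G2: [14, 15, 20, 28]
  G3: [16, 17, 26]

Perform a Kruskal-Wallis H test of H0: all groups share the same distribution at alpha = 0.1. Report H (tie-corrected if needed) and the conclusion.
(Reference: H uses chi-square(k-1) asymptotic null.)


Step 1: Combine all N = 12 observations and assign midranks.
sorted (value, group, rank): (9,G1,1), (10,G1,2), (12,G1,3), (14,G2,4), (15,G1,5.5), (15,G2,5.5), (16,G3,7), (17,G3,8), (20,G2,9), (23,G1,10), (26,G3,11), (28,G2,12)
Step 2: Sum ranks within each group.
R_1 = 21.5 (n_1 = 5)
R_2 = 30.5 (n_2 = 4)
R_3 = 26 (n_3 = 3)
Step 3: H = 12/(N(N+1)) * sum(R_i^2/n_i) - 3(N+1)
     = 12/(12*13) * (21.5^2/5 + 30.5^2/4 + 26^2/3) - 3*13
     = 0.076923 * 550.346 - 39
     = 3.334295.
Step 4: Ties present; correction factor C = 1 - 6/(12^3 - 12) = 0.996503. Corrected H = 3.334295 / 0.996503 = 3.345994.
Step 5: Under H0, H ~ chi^2(2); p-value = 0.187684.
Step 6: alpha = 0.1. fail to reject H0.

H = 3.3460, df = 2, p = 0.187684, fail to reject H0.


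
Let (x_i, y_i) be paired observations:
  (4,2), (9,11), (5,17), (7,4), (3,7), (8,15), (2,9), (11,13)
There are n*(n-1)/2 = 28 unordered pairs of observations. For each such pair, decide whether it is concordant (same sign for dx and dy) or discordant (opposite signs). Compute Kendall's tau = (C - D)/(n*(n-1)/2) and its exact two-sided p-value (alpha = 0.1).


Step 1: Enumerate the 28 unordered pairs (i,j) with i<j and classify each by sign(x_j-x_i) * sign(y_j-y_i).
  (1,2):dx=+5,dy=+9->C; (1,3):dx=+1,dy=+15->C; (1,4):dx=+3,dy=+2->C; (1,5):dx=-1,dy=+5->D
  (1,6):dx=+4,dy=+13->C; (1,7):dx=-2,dy=+7->D; (1,8):dx=+7,dy=+11->C; (2,3):dx=-4,dy=+6->D
  (2,4):dx=-2,dy=-7->C; (2,5):dx=-6,dy=-4->C; (2,6):dx=-1,dy=+4->D; (2,7):dx=-7,dy=-2->C
  (2,8):dx=+2,dy=+2->C; (3,4):dx=+2,dy=-13->D; (3,5):dx=-2,dy=-10->C; (3,6):dx=+3,dy=-2->D
  (3,7):dx=-3,dy=-8->C; (3,8):dx=+6,dy=-4->D; (4,5):dx=-4,dy=+3->D; (4,6):dx=+1,dy=+11->C
  (4,7):dx=-5,dy=+5->D; (4,8):dx=+4,dy=+9->C; (5,6):dx=+5,dy=+8->C; (5,7):dx=-1,dy=+2->D
  (5,8):dx=+8,dy=+6->C; (6,7):dx=-6,dy=-6->C; (6,8):dx=+3,dy=-2->D; (7,8):dx=+9,dy=+4->C
Step 2: C = 17, D = 11, total pairs = 28.
Step 3: tau = (C - D)/(n(n-1)/2) = (17 - 11)/28 = 0.214286.
Step 4: Exact two-sided p-value (enumerate n! = 40320 permutations of y under H0): p = 0.548413.
Step 5: alpha = 0.1. fail to reject H0.

tau_b = 0.2143 (C=17, D=11), p = 0.548413, fail to reject H0.


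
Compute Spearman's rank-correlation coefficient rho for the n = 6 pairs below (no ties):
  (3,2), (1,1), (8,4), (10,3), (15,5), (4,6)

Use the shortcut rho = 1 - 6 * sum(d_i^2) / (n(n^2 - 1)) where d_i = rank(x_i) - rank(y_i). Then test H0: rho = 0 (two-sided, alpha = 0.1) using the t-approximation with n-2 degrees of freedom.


Step 1: Rank x and y separately (midranks; no ties here).
rank(x): 3->2, 1->1, 8->4, 10->5, 15->6, 4->3
rank(y): 2->2, 1->1, 4->4, 3->3, 5->5, 6->6
Step 2: d_i = R_x(i) - R_y(i); compute d_i^2.
  (2-2)^2=0, (1-1)^2=0, (4-4)^2=0, (5-3)^2=4, (6-5)^2=1, (3-6)^2=9
sum(d^2) = 14.
Step 3: rho = 1 - 6*14 / (6*(6^2 - 1)) = 1 - 84/210 = 0.600000.
Step 4: Under H0, t = rho * sqrt((n-2)/(1-rho^2)) = 1.5000 ~ t(4).
Step 5: Two-sided p-value from the t-distribution with 4 df = 0.208000.
Step 6: alpha = 0.1. fail to reject H0.

rho = 0.6000, p = 0.208000, fail to reject H0 at alpha = 0.1.
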